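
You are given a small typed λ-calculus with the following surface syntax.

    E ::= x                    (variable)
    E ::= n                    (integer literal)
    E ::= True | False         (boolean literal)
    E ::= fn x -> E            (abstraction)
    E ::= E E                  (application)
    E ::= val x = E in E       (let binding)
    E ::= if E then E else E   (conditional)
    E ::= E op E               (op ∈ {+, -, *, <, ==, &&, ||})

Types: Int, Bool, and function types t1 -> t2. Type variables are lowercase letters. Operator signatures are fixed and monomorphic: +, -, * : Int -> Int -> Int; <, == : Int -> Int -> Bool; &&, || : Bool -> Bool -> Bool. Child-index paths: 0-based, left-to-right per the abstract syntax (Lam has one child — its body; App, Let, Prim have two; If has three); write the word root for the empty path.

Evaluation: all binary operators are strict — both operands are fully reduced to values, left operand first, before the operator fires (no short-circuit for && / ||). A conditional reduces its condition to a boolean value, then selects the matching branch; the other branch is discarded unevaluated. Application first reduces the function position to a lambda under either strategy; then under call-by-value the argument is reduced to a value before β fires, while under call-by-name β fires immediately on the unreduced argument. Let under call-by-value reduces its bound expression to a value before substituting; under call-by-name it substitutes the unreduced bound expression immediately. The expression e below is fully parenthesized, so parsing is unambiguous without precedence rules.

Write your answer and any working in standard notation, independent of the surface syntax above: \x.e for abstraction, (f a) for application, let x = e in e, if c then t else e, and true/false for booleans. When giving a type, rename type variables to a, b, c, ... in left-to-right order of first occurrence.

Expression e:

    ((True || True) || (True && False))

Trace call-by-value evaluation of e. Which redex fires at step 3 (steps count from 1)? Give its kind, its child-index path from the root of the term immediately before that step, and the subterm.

Derivation:
step 0: ((true || true) || (true && false))
step 1: [delta@0] (true || (true && false))
step 2: [delta@1] (true || false)
step 3: [delta@root] true

Answer: delta at root : (true || false)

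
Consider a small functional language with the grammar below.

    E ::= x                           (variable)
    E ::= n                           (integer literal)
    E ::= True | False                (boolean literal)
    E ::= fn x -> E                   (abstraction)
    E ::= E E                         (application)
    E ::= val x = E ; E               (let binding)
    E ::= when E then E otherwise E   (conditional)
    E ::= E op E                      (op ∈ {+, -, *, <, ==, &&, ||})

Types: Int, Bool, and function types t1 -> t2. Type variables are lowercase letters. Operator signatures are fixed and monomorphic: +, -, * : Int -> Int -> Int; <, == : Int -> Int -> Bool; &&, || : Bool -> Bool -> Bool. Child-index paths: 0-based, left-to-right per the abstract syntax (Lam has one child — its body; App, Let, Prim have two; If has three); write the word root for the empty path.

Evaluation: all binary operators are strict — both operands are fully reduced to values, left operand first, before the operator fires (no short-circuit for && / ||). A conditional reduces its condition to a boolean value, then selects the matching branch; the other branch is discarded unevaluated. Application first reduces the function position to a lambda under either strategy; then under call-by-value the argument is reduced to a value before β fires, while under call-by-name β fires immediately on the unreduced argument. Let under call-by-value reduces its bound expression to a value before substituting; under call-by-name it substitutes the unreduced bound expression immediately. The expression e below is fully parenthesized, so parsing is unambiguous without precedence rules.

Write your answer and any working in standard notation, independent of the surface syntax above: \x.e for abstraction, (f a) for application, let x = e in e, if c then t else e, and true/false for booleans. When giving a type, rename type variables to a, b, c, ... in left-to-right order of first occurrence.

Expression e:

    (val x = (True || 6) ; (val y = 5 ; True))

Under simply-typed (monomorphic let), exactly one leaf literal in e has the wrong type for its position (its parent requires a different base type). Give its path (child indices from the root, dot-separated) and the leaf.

Derivation:
  unify Bool ~ Bool
  unify Int ~ Bool
  FAIL: mismatch Int ~ Bool

Answer: 0.1 : 6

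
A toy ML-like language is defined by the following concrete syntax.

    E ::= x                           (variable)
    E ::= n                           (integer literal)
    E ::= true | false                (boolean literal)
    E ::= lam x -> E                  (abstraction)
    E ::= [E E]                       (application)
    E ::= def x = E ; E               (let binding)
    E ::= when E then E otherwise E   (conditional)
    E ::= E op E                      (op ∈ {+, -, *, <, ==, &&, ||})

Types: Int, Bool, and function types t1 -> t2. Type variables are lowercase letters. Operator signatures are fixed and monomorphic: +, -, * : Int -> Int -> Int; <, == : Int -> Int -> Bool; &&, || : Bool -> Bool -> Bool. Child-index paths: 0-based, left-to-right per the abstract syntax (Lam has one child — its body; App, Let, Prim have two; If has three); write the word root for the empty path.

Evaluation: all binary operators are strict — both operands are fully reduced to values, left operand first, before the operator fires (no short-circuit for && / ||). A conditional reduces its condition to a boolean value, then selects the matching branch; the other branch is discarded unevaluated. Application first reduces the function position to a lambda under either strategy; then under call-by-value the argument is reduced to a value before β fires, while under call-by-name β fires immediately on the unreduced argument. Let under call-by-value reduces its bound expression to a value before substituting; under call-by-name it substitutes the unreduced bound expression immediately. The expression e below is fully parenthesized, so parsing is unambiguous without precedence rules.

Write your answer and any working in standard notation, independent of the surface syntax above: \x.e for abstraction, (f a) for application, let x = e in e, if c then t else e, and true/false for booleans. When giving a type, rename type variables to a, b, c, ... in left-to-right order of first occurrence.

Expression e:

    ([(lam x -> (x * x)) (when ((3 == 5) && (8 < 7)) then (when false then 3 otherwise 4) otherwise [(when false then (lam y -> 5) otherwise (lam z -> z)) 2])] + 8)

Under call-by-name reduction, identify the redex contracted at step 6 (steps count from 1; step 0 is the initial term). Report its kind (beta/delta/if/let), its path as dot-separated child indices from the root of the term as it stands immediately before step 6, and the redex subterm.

Answer: if at 0.0.0 : (if false then (\y.5) else (\z.z))

Derivation:
step 0: (((\x.(x * x)) (if ((3 == 5) && (8 < 7)) then (if false then 3 else 4) else ((if false then (\y.5) else (\z.z)) 2))) + 8)
step 1: [beta@0] (((if ((3 == 5) && (8 < 7)) then (if false then 3 else 4) else ((if false then (\y.5) else (\z.z)) 2)) * (if ((3 == 5) && (8 < 7)) then (if false then 3 else 4) else ((if false then (\y.5) else (\z.z)) 2))) + 8)
step 2: [delta@0.0.0.0] (((if (false && (8 < 7)) then (if false then 3 else 4) else ((if false then (\y.5) else (\z.z)) 2)) * (if ((3 == 5) && (8 < 7)) then (if false then 3 else 4) else ((if false then (\y.5) else (\z.z)) 2))) + 8)
step 3: [delta@0.0.0.1] (((if (false && false) then (if false then 3 else 4) else ((if false then (\y.5) else (\z.z)) 2)) * (if ((3 == 5) && (8 < 7)) then (if false then 3 else 4) else ((if false then (\y.5) else (\z.z)) 2))) + 8)
step 4: [delta@0.0.0] (((if false then (if false then 3 else 4) else ((if false then (\y.5) else (\z.z)) 2)) * (if ((3 == 5) && (8 < 7)) then (if false then 3 else 4) else ((if false then (\y.5) else (\z.z)) 2))) + 8)
step 5: [if@0.0] ((((if false then (\y.5) else (\z.z)) 2) * (if ((3 == 5) && (8 < 7)) then (if false then 3 else 4) else ((if false then (\y.5) else (\z.z)) 2))) + 8)
step 6: [if@0.0.0] ((((\z.z) 2) * (if ((3 == 5) && (8 < 7)) then (if false then 3 else 4) else ((if false then (\y.5) else (\z.z)) 2))) + 8)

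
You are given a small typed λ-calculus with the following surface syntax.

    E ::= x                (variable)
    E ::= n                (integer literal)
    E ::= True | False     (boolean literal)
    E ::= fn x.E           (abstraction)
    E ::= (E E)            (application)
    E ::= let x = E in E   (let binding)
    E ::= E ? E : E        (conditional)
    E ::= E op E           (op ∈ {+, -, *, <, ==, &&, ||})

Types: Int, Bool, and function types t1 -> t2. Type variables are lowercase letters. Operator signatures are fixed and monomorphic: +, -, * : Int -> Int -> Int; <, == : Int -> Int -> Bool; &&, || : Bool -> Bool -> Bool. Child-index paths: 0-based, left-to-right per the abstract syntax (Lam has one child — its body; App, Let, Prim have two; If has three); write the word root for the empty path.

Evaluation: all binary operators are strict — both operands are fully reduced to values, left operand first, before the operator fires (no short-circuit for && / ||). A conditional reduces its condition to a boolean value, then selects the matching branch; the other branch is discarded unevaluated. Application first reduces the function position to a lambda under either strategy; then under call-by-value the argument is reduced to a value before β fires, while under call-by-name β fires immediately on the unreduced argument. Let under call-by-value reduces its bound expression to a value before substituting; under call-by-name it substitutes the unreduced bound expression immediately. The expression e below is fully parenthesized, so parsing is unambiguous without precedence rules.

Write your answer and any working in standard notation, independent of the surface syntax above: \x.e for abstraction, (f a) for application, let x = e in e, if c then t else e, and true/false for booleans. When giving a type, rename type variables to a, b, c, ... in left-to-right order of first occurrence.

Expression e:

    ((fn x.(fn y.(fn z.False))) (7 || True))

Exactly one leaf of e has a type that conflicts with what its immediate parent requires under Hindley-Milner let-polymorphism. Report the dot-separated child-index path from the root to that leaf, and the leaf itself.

Answer: 1.0 : 7

Trace:
\z._ : c -> Bool
\y._ : b -> c -> Bool
\x._ : a -> b -> c -> Bool
  unify Int ~ Bool
  FAIL: mismatch Int ~ Bool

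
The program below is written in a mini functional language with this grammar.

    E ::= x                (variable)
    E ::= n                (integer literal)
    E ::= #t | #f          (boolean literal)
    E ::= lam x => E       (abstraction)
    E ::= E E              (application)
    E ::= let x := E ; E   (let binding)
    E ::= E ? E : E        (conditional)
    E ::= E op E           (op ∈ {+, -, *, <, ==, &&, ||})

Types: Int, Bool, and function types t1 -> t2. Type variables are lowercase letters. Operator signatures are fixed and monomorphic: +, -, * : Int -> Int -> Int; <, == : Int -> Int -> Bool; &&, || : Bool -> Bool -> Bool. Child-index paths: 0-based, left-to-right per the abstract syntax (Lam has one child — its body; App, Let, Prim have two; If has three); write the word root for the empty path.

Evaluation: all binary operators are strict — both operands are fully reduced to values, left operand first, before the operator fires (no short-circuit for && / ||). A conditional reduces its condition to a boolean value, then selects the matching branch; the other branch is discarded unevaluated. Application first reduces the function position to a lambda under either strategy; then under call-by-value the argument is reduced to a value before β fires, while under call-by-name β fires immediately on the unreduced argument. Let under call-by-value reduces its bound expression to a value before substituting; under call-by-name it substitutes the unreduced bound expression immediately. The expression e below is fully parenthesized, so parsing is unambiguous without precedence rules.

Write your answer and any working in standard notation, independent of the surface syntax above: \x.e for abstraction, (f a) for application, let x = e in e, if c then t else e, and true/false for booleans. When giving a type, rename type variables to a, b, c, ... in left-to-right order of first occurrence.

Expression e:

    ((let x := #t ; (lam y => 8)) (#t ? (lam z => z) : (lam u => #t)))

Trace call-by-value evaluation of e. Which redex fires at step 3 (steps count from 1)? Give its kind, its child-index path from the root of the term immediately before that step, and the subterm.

Answer: beta at root : ((\y.8) (\z.z))

Trace:
step 0: ((let x = true in (\y.8)) (if true then (\z.z) else (\u.true)))
step 1: [let@0] ((\y.8) (if true then (\z.z) else (\u.true)))
step 2: [if@1] ((\y.8) (\z.z))
step 3: [beta@root] 8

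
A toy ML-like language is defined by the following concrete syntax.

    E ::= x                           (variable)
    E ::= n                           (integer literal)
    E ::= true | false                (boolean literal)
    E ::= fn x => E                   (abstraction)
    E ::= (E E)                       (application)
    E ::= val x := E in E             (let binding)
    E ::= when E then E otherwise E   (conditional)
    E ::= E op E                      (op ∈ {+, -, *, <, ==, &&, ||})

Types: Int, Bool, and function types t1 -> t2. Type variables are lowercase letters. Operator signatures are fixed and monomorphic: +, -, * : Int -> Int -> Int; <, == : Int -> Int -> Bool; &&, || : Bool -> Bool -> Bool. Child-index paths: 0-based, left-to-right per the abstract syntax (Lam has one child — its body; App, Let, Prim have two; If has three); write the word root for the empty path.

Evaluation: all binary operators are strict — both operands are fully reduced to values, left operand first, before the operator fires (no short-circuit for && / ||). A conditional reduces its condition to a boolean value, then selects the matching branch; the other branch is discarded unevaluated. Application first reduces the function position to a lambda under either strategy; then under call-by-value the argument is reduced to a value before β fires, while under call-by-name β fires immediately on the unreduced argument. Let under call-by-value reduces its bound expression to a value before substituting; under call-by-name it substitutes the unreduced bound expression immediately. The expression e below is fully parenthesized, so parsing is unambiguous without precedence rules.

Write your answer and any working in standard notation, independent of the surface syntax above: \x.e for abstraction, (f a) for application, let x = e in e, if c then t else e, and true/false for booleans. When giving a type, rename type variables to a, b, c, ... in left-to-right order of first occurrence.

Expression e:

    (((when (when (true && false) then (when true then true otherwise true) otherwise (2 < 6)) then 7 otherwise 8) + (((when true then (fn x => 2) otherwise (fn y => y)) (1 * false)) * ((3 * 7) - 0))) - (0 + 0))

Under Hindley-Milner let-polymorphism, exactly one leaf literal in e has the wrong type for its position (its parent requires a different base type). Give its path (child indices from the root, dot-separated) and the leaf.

Answer: 0.1.0.1.1 : false

Working:
  unify Bool ~ Bool
  unify Bool ~ Bool
  unify Bool ~ Bool
  unify Bool ~ Bool
  unify Bool ~ Bool
  unify Int ~ Int
  unify Int ~ Int
  unify Bool ~ Bool
  unify Bool ~ Bool
  unify Int ~ Int
  unify Int ~ Int
  unify Bool ~ Bool
\x._ : a -> Int
y : b
\y._ : b -> b
  unify a -> Int ~ b -> b
  unify a ~ b
  unify Int ~ b
  unify Int ~ Int
  unify Bool ~ Int
  FAIL: mismatch Bool ~ Int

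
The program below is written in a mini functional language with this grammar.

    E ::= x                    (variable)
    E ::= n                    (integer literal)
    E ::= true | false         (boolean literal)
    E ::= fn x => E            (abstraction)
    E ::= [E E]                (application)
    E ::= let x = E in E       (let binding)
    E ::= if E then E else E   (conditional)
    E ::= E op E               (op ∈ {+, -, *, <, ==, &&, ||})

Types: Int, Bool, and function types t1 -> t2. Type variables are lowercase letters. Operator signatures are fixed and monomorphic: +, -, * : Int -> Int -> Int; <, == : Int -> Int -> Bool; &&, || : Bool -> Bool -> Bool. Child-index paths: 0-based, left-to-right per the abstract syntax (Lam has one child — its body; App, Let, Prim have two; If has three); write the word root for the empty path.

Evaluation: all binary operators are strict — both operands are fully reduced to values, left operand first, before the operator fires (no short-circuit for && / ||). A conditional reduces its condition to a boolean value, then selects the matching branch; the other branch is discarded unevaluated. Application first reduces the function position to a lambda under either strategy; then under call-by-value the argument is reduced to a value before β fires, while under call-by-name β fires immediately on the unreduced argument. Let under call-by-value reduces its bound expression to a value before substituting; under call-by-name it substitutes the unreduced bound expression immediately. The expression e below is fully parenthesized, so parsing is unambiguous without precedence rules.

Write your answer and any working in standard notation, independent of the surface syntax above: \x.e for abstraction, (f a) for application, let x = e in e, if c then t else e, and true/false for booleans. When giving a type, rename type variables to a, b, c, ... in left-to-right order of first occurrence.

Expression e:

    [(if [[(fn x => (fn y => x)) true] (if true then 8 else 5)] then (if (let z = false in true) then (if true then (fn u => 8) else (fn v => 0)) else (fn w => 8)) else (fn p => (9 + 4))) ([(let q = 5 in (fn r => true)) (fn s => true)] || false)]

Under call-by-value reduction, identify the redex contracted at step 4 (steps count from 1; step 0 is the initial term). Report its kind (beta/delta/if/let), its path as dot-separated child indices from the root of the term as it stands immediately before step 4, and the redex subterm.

Trace:
step 0: ((if (((\x.(\y.x)) true) (if true then 8 else 5)) then (if (let z = false in true) then (if true then (\u.8) else (\v.0)) else (\w.8)) else (\p.(9 + 4))) (((let q = 5 in (\r.true)) (\s.true)) || false))
step 1: [beta@0.0.0] ((if ((\y.true) (if true then 8 else 5)) then (if (let z = false in true) then (if true then (\u.8) else (\v.0)) else (\w.8)) else (\p.(9 + 4))) (((let q = 5 in (\r.true)) (\s.true)) || false))
step 2: [if@0.0.1] ((if ((\y.true) 8) then (if (let z = false in true) then (if true then (\u.8) else (\v.0)) else (\w.8)) else (\p.(9 + 4))) (((let q = 5 in (\r.true)) (\s.true)) || false))
step 3: [beta@0.0] ((if true then (if (let z = false in true) then (if true then (\u.8) else (\v.0)) else (\w.8)) else (\p.(9 + 4))) (((let q = 5 in (\r.true)) (\s.true)) || false))
step 4: [if@0] ((if (let z = false in true) then (if true then (\u.8) else (\v.0)) else (\w.8)) (((let q = 5 in (\r.true)) (\s.true)) || false))

Answer: if at 0 : (if true then (if (let z = false in true) then (if true then (\u.8) else (\v.0)) else (\w.8)) else (\p.(9 + 4)))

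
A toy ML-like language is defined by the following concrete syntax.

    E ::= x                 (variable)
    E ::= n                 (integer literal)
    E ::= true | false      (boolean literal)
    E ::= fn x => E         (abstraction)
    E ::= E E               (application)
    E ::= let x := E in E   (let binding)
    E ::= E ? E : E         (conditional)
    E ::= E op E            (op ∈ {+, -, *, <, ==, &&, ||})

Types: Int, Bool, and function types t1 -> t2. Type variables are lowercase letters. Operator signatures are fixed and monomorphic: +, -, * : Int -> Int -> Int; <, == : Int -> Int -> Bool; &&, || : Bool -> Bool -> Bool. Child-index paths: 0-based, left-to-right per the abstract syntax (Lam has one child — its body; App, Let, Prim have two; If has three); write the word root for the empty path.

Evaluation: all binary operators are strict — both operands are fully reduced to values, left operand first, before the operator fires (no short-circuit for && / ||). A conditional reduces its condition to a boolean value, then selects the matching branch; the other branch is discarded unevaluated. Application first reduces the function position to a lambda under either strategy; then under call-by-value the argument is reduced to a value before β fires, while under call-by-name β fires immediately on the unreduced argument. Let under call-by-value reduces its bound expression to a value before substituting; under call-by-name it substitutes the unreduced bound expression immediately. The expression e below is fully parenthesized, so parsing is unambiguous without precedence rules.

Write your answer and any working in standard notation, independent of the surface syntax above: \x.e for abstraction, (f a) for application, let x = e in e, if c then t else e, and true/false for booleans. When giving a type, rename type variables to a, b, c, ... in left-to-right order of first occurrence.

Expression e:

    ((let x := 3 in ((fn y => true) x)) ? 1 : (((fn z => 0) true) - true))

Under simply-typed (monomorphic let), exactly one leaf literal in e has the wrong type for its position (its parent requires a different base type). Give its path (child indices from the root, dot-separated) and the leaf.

Derivation:
let x : Int
\y._ : a -> Bool
x : Int
  unify a -> Bool ~ Int -> b
  unify a ~ Int
  unify Bool ~ b
_ _ : Bool
  unify Bool ~ Bool
\z._ : c -> Int
  unify c -> Int ~ Bool -> d
  unify c ~ Bool
  unify Int ~ d
_ _ : Int
  unify Int ~ Int
  unify Bool ~ Int
  FAIL: mismatch Bool ~ Int

Answer: 2.1 : true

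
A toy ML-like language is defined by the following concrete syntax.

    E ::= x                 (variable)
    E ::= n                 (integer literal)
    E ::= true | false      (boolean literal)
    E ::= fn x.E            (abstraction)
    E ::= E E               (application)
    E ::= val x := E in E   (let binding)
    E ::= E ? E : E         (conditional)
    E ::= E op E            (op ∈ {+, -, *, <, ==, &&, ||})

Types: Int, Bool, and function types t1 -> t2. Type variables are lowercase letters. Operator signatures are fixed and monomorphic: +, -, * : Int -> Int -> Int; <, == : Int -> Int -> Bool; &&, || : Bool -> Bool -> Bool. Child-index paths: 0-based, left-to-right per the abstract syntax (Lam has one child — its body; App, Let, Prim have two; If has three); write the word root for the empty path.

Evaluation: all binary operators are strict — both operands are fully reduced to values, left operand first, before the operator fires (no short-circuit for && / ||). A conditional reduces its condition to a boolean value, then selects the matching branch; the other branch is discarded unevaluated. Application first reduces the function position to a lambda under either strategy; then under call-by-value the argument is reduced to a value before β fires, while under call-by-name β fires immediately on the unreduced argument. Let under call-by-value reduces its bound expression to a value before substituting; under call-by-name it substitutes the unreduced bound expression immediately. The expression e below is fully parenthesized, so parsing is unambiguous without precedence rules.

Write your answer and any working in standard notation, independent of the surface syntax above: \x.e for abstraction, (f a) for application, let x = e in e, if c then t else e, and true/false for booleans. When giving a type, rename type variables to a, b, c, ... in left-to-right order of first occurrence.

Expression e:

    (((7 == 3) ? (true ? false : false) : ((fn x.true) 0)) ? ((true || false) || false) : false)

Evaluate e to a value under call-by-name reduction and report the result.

Trace:
step 0: (if (if (7 == 3) then (if true then false else false) else ((\x.true) 0)) then ((true || false) || false) else false)
step 1: [delta@0.0] (if (if false then (if true then false else false) else ((\x.true) 0)) then ((true || false) || false) else false)
step 2: [if@0] (if ((\x.true) 0) then ((true || false) || false) else false)
step 3: [beta@0] (if true then ((true || false) || false) else false)
step 4: [if@root] ((true || false) || false)
step 5: [delta@0] (true || false)
step 6: [delta@root] true

Answer: true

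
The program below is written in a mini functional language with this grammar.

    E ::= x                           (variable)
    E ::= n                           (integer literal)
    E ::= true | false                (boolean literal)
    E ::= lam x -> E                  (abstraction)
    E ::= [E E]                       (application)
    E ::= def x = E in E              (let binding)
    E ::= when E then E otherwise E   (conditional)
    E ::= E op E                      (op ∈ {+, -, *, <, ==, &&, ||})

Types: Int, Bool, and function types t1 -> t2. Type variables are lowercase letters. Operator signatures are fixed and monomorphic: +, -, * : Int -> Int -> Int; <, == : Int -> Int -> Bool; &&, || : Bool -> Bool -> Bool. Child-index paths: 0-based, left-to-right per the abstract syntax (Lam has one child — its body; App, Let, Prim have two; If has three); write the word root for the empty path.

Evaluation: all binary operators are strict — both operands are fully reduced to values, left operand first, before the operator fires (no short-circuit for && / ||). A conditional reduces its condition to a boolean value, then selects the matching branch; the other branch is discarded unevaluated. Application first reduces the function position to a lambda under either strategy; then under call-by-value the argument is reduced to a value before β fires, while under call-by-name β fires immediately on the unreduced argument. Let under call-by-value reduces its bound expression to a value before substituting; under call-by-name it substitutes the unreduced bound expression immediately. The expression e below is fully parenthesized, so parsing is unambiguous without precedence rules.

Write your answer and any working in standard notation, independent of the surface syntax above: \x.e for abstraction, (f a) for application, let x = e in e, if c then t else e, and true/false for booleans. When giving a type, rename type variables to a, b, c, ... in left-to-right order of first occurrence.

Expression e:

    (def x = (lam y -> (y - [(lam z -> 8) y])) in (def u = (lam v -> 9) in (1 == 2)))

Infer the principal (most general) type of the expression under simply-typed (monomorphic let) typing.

Answer: Bool

Trace:
y : a
  unify a ~ Int
\z._ : b -> Int
y : Int
  unify b -> Int ~ Int -> c
  unify b ~ Int
  unify Int ~ c
_ _ : Int
  unify Int ~ Int
\y._ : Int -> Int
let x : Int -> Int
\v._ : d -> Int
let u : d -> Int
  unify Int ~ Int
  unify Int ~ Int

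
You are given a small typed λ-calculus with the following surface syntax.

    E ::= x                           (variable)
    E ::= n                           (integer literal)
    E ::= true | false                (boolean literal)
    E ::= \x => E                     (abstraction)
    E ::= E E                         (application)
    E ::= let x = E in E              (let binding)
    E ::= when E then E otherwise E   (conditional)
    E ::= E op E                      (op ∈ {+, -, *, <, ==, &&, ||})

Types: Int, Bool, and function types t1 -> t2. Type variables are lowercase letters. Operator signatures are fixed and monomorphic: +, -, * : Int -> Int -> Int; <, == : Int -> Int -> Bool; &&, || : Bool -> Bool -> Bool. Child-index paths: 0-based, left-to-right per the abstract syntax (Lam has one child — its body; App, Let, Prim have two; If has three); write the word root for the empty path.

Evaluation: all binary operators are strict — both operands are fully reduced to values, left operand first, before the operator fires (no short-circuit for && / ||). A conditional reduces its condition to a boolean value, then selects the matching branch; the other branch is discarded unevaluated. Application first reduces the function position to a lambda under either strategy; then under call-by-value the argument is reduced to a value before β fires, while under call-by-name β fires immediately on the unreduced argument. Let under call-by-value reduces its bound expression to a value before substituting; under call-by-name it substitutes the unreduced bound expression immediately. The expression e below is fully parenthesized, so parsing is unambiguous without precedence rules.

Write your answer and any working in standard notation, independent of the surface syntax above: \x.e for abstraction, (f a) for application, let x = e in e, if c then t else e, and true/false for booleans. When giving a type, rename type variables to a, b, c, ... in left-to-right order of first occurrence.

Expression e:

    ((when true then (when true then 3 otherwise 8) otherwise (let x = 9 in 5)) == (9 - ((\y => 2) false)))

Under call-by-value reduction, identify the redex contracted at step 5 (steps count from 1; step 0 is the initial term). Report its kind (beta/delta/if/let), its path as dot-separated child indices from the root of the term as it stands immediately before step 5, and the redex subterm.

Derivation:
step 0: ((if true then (if true then 3 else 8) else (let x = 9 in 5)) == (9 - ((\y.2) false)))
step 1: [if@0] ((if true then 3 else 8) == (9 - ((\y.2) false)))
step 2: [if@0] (3 == (9 - ((\y.2) false)))
step 3: [beta@1.1] (3 == (9 - 2))
step 4: [delta@1] (3 == 7)
step 5: [delta@root] false

Answer: delta at root : (3 == 7)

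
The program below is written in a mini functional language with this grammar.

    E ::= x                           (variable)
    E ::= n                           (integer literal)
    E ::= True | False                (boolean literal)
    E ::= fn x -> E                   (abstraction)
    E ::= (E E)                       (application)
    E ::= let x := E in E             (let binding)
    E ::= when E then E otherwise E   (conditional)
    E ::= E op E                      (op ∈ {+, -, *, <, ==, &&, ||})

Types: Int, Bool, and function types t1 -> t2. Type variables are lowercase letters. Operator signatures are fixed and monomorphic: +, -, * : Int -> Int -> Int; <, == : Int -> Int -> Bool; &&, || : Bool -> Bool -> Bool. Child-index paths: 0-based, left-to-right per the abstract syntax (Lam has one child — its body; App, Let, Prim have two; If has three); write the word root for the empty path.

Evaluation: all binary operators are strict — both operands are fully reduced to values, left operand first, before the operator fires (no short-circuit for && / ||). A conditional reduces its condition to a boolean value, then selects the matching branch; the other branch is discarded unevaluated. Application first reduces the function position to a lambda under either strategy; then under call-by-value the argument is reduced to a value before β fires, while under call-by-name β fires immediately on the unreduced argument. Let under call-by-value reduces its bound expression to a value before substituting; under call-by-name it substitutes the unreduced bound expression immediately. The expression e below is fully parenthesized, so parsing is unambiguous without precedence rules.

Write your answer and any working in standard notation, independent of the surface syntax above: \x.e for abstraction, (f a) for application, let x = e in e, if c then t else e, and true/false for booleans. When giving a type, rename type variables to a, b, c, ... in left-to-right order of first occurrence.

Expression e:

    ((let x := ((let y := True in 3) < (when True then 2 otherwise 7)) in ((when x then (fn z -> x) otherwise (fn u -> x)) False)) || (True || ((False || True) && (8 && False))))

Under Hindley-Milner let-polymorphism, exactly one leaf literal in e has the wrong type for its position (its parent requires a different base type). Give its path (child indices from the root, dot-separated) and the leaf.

Answer: 1.1.1.0 : 8

Derivation:
let y : Bool
  unify Int ~ Int
  unify Bool ~ Bool
  unify Int ~ Int
  unify Int ~ Int
let x : Bool
x : Bool
  unify Bool ~ Bool
x : Bool
\z._ : a -> Bool
x : Bool
\u._ : b -> Bool
  unify a -> Bool ~ b -> Bool
  unify a ~ b
  unify Bool ~ Bool
  unify b -> Bool ~ Bool -> c
  unify b ~ Bool
  unify Bool ~ c
_ _ : Bool
  unify Bool ~ Bool
  unify Bool ~ Bool
  unify Bool ~ Bool
  unify Bool ~ Bool
  unify Bool ~ Bool
  unify Int ~ Bool
  FAIL: mismatch Int ~ Bool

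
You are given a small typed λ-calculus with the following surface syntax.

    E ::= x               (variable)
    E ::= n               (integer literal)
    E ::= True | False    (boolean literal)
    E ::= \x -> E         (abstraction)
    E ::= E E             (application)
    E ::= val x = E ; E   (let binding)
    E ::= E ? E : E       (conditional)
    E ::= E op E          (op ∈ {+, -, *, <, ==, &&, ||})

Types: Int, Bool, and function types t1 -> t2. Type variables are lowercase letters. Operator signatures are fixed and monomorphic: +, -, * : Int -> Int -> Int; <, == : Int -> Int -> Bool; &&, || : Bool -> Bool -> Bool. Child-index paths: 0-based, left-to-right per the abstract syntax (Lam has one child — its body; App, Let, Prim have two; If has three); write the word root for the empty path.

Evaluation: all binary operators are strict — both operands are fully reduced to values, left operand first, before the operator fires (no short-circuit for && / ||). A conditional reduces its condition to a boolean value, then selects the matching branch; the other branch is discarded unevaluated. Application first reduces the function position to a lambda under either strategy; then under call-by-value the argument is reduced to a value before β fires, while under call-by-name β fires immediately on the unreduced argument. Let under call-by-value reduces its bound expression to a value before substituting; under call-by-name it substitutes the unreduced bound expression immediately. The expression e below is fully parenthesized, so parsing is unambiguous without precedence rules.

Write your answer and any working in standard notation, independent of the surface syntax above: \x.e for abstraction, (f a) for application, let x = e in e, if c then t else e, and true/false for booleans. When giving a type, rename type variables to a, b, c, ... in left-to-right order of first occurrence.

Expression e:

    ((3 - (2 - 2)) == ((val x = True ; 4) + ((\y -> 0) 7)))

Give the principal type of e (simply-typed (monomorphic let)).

Working:
  unify Int ~ Int
  unify Int ~ Int
  unify Int ~ Int
  unify Int ~ Int
  unify Int ~ Int
let x : Bool
  unify Int ~ Int
\y._ : a -> Int
  unify a -> Int ~ Int -> b
  unify a ~ Int
  unify Int ~ b
_ _ : Int
  unify Int ~ Int
  unify Int ~ Int

Answer: Bool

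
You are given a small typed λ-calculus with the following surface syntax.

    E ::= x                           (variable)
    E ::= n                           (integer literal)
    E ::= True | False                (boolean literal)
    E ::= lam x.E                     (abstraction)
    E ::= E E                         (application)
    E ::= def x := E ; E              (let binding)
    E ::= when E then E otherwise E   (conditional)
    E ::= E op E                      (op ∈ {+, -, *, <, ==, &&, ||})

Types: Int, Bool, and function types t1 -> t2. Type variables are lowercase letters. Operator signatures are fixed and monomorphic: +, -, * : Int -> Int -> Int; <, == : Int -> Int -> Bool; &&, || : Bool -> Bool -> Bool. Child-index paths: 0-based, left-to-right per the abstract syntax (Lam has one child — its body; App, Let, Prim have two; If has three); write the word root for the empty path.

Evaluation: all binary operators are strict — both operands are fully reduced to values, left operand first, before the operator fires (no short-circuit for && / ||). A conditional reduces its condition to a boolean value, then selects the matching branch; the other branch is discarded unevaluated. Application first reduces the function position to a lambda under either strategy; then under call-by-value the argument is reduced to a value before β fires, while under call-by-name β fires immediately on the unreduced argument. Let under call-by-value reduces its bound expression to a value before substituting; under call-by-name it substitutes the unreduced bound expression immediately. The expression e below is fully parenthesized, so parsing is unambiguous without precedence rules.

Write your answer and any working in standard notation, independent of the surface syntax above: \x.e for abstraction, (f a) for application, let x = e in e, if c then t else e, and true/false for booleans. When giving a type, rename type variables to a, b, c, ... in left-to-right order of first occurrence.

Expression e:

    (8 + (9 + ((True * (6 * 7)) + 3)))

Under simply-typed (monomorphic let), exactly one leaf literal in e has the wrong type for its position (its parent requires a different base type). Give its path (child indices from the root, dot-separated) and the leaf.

Working:
  unify Int ~ Int
  unify Int ~ Int
  unify Bool ~ Int
  FAIL: mismatch Bool ~ Int

Answer: 1.1.0.0 : true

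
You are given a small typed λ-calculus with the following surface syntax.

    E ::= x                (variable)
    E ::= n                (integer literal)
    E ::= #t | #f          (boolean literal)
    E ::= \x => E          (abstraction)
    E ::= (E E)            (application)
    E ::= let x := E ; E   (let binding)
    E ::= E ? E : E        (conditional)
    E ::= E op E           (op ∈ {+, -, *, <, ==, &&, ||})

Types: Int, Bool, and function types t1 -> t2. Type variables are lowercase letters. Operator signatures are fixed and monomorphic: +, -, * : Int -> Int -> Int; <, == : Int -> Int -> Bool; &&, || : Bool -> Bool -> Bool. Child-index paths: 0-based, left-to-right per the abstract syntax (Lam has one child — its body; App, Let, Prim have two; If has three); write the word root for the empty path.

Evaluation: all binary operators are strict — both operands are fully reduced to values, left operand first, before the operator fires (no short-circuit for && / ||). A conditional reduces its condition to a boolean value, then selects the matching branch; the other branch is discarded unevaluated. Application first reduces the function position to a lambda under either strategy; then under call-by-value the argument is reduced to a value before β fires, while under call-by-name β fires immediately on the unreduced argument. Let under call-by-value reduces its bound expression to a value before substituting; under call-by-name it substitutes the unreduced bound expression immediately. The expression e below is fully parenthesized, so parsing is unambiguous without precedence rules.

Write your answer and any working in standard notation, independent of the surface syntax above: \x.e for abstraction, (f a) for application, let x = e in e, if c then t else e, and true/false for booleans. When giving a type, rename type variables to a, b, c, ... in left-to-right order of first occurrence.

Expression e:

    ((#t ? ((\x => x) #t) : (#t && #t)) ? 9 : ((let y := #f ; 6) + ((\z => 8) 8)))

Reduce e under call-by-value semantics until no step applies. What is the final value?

Trace:
step 0: (if (if true then ((\x.x) true) else (true && true)) then 9 else ((let y = false in 6) + ((\z.8) 8)))
step 1: [if@0] (if ((\x.x) true) then 9 else ((let y = false in 6) + ((\z.8) 8)))
step 2: [beta@0] (if true then 9 else ((let y = false in 6) + ((\z.8) 8)))
step 3: [if@root] 9

Answer: 9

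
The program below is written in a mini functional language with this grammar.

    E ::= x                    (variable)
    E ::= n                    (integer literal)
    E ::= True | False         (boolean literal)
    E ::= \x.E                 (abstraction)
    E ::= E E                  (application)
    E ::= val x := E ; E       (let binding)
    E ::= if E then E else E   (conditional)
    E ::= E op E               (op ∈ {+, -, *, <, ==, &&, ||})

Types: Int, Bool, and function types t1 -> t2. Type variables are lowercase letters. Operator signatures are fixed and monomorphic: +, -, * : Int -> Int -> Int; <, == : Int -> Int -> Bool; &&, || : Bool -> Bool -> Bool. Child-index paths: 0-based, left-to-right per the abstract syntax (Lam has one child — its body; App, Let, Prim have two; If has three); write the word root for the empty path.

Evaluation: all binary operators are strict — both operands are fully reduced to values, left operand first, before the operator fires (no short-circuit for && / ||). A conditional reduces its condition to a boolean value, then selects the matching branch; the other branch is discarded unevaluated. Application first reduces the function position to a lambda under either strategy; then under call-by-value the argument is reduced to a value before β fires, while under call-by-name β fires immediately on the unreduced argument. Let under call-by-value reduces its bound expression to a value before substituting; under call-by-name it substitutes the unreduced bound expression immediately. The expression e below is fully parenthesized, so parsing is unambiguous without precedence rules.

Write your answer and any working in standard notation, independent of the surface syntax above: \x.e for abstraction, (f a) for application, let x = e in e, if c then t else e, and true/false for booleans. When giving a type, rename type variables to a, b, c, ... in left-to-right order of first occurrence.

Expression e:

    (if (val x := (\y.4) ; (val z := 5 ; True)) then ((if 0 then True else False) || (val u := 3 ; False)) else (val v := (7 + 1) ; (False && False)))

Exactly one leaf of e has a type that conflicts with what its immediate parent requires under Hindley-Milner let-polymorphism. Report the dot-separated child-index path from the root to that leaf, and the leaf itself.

Working:
\y._ : a -> Int
let x : forall. a -> Int
let z : Int
  unify Bool ~ Bool
  unify Int ~ Bool
  FAIL: mismatch Int ~ Bool

Answer: 1.0.0 : 0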